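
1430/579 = 1430/579  =  2.47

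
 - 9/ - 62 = 9/62 =0.15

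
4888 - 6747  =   - 1859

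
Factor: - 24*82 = - 2^4*3^1*41^1 = - 1968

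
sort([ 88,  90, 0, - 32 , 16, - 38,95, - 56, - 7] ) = [ - 56, - 38,  -  32, - 7, 0,16,88, 90, 95 ]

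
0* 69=0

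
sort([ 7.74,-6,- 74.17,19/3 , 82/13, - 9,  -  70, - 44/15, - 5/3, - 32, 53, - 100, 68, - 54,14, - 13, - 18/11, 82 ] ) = [ - 100, - 74.17, - 70, - 54, - 32, - 13, - 9 , - 6,-44/15, - 5/3, - 18/11,82/13 , 19/3, 7.74, 14,53 , 68, 82 ]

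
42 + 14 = 56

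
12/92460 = 1/7705  =  0.00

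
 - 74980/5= - 14996=- 14996.00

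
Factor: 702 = 2^1*3^3*13^1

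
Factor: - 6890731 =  - 23^1*131^1*2287^1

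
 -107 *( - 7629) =816303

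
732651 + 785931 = 1518582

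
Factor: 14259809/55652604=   2^( - 2) *3^( - 1 )*7^ (-1 )*53^1*113^1* 2381^1*662531^( - 1 )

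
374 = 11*34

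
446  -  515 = -69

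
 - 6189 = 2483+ -8672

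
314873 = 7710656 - 7395783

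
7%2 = 1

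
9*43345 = 390105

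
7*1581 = 11067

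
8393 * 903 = 7578879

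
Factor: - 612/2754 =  - 2/9= -2^1*3^( - 2 ) 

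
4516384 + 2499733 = 7016117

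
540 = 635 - 95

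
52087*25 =1302175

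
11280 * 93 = 1049040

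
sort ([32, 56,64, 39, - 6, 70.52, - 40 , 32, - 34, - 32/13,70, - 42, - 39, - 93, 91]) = [ - 93,-42, - 40, - 39, - 34, - 6 , - 32/13,32,  32,39, 56, 64,70,70.52, 91] 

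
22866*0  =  0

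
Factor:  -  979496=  - 2^3*7^1* 17491^1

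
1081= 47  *23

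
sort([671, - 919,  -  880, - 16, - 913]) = [ - 919,  -  913 , - 880, - 16, 671 ] 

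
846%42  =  6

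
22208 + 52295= 74503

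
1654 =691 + 963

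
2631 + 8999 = 11630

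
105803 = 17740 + 88063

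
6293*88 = 553784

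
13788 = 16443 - 2655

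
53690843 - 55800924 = - 2110081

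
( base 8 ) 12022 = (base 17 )10d4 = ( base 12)2B82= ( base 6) 35442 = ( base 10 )5138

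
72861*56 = 4080216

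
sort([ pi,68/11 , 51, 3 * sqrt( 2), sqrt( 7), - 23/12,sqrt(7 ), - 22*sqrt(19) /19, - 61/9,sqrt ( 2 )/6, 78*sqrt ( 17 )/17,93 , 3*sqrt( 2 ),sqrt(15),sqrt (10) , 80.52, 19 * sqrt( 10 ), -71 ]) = [ - 71, - 61/9,- 22*sqrt(19)/19 , - 23/12,  sqrt(2)/6, sqrt( 7 ), sqrt( 7 ) , pi,sqrt( 10 ),  sqrt(15 ),3*sqrt(2 ),3 *sqrt(2 ) , 68/11, 78 * sqrt(17)/17, 51 , 19*sqrt(10 ), 80.52,  93]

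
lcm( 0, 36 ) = 0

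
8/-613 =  -8/613 =- 0.01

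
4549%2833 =1716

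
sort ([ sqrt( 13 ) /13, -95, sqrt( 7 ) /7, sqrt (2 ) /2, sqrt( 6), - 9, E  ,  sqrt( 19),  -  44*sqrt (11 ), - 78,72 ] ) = [ - 44 * sqrt( 11), - 95,-78, - 9, sqrt( 13 )/13,sqrt( 7 )/7,  sqrt(2) /2,sqrt( 6 ),E,sqrt( 19),  72]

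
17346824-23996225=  - 6649401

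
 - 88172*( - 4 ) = 352688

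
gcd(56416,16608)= 32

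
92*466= 42872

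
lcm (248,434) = 1736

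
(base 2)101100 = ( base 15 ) 2e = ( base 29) 1F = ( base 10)44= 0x2C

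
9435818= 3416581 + 6019237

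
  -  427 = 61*(-7) 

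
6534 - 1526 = 5008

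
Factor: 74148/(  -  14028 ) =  - 37/7 = - 7^( - 1 )*37^1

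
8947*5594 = 50049518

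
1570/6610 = 157/661 = 0.24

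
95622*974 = 93135828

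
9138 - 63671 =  - 54533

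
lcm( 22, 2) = 22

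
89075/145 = 614+9/29 = 614.31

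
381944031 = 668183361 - 286239330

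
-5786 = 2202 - 7988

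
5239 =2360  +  2879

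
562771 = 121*4651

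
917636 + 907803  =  1825439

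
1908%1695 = 213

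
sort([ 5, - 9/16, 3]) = [-9/16,3,5]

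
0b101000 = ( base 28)1C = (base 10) 40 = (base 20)20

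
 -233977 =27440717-27674694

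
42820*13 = 556660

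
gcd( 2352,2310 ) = 42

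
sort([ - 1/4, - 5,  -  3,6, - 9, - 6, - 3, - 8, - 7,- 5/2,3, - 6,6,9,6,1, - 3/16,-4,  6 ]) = [ - 9 , - 8, - 7, - 6 ,-6 , - 5,- 4, - 3, - 3, - 5/2, - 1/4, - 3/16,1 , 3,6, 6,6 , 6,9]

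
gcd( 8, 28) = 4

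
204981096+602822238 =807803334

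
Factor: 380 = 2^2 * 5^1*19^1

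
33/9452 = 33/9452 = 0.00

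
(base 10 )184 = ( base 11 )158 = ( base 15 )c4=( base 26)72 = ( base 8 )270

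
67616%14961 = 7772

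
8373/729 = 11 + 118/243 =11.49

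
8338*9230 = 76959740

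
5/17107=5/17107 = 0.00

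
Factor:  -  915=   -  3^1*5^1 * 61^1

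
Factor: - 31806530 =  - 2^1 * 5^1*7^1*454379^1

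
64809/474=21603/158 = 136.73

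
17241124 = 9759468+7481656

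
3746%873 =254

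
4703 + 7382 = 12085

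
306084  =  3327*92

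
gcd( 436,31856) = 4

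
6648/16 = 415+1/2  =  415.50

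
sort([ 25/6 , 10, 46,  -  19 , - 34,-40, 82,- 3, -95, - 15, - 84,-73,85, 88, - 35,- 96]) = [-96, - 95, - 84, - 73,-40, - 35 ,  -  34, - 19, - 15,- 3, 25/6,10,  46,82, 85,  88]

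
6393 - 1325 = 5068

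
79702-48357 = 31345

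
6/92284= 3/46142 = 0.00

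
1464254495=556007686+908246809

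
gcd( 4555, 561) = 1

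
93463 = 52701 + 40762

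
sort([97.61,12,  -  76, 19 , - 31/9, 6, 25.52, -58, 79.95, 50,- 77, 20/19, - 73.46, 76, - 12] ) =[ - 77 , - 76, - 73.46,  -  58, - 12, -31/9, 20/19, 6, 12,19, 25.52,50, 76,79.95, 97.61]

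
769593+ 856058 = 1625651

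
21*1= 21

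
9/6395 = 9/6395 = 0.00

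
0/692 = 0 = 0.00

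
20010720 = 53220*376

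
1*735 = 735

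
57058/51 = 1118 + 40/51 = 1118.78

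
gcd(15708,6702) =6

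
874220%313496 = 247228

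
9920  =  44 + 9876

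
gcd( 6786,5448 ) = 6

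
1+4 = 5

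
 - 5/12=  - 1 + 7/12 = - 0.42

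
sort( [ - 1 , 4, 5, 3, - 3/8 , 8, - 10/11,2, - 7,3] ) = [ - 7, - 1, -10/11,-3/8, 2, 3,3 , 4, 5,8]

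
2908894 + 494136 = 3403030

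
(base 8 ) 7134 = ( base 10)3676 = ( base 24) 694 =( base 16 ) E5C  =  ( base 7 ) 13501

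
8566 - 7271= 1295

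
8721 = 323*27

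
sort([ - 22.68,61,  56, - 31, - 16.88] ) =[ - 31, - 22.68, - 16.88,56, 61]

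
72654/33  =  24218/11 = 2201.64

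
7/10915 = 7/10915  =  0.00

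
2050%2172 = 2050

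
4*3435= 13740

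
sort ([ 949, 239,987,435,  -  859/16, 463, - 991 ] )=[ - 991 ,-859/16, 239,  435, 463, 949,987]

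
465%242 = 223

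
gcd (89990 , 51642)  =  2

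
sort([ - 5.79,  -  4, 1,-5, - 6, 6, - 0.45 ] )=[- 6, - 5.79, - 5,-4, - 0.45, 1,6]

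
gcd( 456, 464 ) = 8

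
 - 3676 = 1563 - 5239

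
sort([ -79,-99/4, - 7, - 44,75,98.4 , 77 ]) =[ - 79, -44, - 99/4, - 7,75,77, 98.4 ]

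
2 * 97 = 194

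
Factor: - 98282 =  - 2^1 * 157^1 *313^1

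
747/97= 747/97=7.70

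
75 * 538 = 40350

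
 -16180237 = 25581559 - 41761796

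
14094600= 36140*390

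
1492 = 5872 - 4380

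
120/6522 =20/1087 = 0.02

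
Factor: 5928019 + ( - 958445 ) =4969574= 2^1* 71^1 *79^1*443^1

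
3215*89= 286135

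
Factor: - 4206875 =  - 5^4*53^1 *127^1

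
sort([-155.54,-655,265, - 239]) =[ - 655,-239,-155.54, 265 ]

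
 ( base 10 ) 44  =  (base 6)112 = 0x2C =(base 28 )1G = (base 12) 38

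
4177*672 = 2806944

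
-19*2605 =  -49495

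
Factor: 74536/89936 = 2^( - 1)*11^2*73^( - 1) = 121/146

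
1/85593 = 1/85593 = 0.00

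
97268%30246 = 6530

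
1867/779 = 2 + 309/779 = 2.40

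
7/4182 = 7/4182 = 0.00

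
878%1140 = 878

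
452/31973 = 452/31973 = 0.01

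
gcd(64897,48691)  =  73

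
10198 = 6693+3505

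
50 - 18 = 32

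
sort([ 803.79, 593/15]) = [ 593/15, 803.79] 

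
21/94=21/94 = 0.22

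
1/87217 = 1/87217  =  0.00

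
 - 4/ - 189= 4/189= 0.02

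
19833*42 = 832986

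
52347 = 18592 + 33755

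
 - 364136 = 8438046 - 8802182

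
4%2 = 0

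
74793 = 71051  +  3742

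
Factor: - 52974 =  - 2^1*3^5*109^1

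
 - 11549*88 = -1016312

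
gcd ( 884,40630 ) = 34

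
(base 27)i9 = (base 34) ej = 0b111101111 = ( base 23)LC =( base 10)495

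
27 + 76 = 103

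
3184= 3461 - 277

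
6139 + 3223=9362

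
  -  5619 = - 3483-2136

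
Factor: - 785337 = -3^1*7^1 * 37397^1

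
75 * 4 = 300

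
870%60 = 30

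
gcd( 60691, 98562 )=1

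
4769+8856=13625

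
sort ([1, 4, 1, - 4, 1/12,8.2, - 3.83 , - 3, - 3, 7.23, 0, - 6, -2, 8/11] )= [ - 6, - 4, - 3.83, - 3,  -  3,-2 , 0,1/12,8/11,  1, 1, 4,  7.23,8.2] 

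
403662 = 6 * 67277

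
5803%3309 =2494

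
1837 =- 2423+4260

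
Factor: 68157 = 3^2*7573^1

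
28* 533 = 14924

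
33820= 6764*5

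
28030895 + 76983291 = 105014186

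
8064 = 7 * 1152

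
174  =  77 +97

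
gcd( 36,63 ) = 9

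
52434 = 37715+14719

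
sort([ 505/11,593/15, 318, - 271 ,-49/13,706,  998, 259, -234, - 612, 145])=[ - 612,  -  271,-234 ,-49/13,593/15 , 505/11,  145,259, 318, 706,  998]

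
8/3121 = 8/3121 = 0.00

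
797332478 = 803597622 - 6265144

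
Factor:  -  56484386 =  - 2^1*7^1*4034599^1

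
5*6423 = 32115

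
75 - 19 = 56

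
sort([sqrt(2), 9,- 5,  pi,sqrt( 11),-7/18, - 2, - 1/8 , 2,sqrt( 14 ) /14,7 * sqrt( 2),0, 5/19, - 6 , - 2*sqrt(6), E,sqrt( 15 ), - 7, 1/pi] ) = [ - 7, - 6, - 5, - 2*sqrt (6 ),-2 , - 7/18,  -  1/8, 0,5/19, sqrt( 14 ) /14,1/pi , sqrt(2) , 2, E,  pi,sqrt ( 11 ),sqrt(15 ),  9 , 7*sqrt( 2) ]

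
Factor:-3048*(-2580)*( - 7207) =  - 56674694880 = - 2^5*3^2*5^1*43^1*127^1*7207^1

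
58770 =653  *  90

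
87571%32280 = 23011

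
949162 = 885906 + 63256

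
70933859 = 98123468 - 27189609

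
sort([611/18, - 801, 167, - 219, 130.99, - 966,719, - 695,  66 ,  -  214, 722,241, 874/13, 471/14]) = [  -  966, - 801, - 695, - 219,  -  214,  471/14,611/18, 66 , 874/13, 130.99, 167,241, 719, 722 ]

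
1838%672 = 494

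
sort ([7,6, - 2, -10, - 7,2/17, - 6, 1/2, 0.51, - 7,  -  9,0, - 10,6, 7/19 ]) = [ - 10 , - 10,-9, - 7, - 7, - 6, - 2,0, 2/17,7/19, 1/2, 0.51,6, 6, 7]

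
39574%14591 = 10392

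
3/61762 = 3/61762 = 0.00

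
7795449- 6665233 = 1130216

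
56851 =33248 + 23603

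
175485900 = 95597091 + 79888809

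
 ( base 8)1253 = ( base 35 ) ji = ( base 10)683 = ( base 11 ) 571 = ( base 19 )1GI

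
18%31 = 18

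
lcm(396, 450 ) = 9900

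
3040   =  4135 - 1095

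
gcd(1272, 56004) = 12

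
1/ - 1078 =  - 1/1078 = - 0.00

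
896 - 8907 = - 8011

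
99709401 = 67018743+32690658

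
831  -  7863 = - 7032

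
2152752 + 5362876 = 7515628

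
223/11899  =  223/11899 = 0.02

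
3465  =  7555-4090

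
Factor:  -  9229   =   - 11^1 * 839^1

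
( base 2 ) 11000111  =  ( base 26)7H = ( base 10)199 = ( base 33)61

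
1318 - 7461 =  - 6143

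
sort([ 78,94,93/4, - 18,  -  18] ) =[ - 18,-18,93/4,78, 94] 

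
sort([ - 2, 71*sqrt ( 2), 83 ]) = [ - 2,83 , 71 * sqrt( 2)]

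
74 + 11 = 85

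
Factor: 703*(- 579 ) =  - 3^1*19^1*37^1*193^1 = - 407037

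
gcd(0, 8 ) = 8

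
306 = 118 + 188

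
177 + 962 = 1139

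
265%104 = 57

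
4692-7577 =-2885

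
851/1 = 851 = 851.00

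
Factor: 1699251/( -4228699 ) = -3^1*17^( - 1 ) * 41^(-1 ) *6067^(-1)*566417^1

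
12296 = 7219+5077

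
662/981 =662/981  =  0.67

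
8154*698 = 5691492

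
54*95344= 5148576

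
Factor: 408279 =3^1* 136093^1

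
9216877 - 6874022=2342855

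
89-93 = -4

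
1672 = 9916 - 8244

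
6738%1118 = 30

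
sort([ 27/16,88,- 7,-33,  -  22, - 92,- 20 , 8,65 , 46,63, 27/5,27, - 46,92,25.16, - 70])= [ - 92,-70, - 46,  -  33,- 22, - 20, - 7,27/16, 27/5, 8,  25.16,27, 46,63 , 65,88, 92]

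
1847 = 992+855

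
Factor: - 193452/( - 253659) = 2^2*7^2*257^(-1 ) = 196/257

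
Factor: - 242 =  - 2^1*11^2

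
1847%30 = 17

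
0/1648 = 0 = 0.00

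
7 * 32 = 224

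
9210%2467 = 1809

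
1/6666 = 1/6666 =0.00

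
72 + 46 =118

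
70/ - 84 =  - 5/6 = - 0.83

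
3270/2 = 1635  =  1635.00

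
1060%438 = 184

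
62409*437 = 27272733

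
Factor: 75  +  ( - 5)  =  2^1*5^1*7^1  =  70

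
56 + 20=76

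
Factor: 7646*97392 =744659232 = 2^5* 3^1*2029^1*3823^1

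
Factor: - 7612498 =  - 2^1 * 17^1*  181^1*1237^1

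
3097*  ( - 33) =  - 102201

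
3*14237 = 42711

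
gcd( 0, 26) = 26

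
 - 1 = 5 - 6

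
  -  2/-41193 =2/41193 = 0.00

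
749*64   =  47936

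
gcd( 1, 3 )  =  1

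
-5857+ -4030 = -9887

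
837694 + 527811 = 1365505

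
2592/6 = 432 = 432.00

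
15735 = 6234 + 9501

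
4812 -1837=2975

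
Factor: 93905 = 5^1  *7^1*2683^1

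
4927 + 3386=8313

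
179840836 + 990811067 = 1170651903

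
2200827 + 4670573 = 6871400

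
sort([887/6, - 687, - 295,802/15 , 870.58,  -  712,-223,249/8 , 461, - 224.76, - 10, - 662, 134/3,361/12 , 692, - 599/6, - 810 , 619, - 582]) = [-810, - 712,  -  687, - 662, - 582, -295, - 224.76, - 223, - 599/6, - 10,361/12  ,  249/8 , 134/3,802/15,887/6,461, 619,692,870.58 ] 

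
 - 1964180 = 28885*( - 68)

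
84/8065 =84/8065=0.01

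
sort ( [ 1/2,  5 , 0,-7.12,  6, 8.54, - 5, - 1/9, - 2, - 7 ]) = [ - 7.12, - 7, - 5, - 2, - 1/9, 0, 1/2,5,6, 8.54 ] 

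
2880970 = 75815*38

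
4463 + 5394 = 9857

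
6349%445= 119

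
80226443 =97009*827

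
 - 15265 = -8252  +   - 7013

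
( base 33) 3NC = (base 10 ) 4038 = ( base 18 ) C86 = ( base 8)7706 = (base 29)4n7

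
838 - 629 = 209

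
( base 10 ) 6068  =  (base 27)88k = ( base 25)9HI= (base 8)13664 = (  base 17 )13gg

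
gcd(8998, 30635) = 11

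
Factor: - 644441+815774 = 3^2*19037^1 = 171333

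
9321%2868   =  717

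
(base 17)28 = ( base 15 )2c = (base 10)42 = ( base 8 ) 52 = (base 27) 1F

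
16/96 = 1/6 =0.17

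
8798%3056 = 2686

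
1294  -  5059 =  - 3765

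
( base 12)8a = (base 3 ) 10221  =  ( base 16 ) 6a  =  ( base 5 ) 411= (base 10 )106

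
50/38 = 1+6/19 = 1.32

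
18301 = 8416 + 9885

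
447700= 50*8954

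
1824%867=90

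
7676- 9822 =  - 2146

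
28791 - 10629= 18162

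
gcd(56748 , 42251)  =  1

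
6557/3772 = 1 + 2785/3772 = 1.74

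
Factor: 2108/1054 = 2^1  =  2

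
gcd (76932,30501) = 9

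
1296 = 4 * 324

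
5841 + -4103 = 1738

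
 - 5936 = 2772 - 8708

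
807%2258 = 807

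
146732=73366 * 2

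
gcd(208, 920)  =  8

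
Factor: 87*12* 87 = 90828=2^2 * 3^3* 29^2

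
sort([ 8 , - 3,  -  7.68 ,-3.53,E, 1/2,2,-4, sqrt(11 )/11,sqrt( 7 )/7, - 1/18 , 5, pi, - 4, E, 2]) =[ - 7.68, - 4, - 4, - 3.53, - 3, - 1/18,  sqrt( 11 )/11,sqrt( 7)/7,1/2,2,  2,E, E,  pi,5,  8]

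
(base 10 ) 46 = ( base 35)1b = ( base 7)64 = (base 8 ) 56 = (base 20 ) 26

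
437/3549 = 437/3549  =  0.12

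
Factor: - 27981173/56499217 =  - 11^1*19^ ( - 1 ) * 47^(-1)*113^1  *  151^( - 1 ) * 419^ ( - 1)*22511^1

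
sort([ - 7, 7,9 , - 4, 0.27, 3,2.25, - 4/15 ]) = [ - 7, - 4, - 4/15, 0.27,2.25 , 3, 7, 9 ]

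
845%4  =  1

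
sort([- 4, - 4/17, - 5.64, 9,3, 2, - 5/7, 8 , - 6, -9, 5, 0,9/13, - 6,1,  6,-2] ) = [ - 9, - 6, - 6,-5.64, - 4 ,-2, - 5/7, - 4/17, 0 , 9/13,1, 2 , 3  ,  5,6, 8 , 9]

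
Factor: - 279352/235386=-2^2*3^(-4)*1453^ ( - 1 )*34919^1 = - 139676/117693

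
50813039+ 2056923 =52869962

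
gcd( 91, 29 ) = 1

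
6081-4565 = 1516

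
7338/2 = 3669 = 3669.00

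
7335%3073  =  1189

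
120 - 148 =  - 28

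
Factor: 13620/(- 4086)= - 10/3=- 2^1*3^(-1)*5^1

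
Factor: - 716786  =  -2^1*7^1*51199^1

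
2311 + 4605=6916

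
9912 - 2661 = 7251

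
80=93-13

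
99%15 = 9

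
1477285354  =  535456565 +941828789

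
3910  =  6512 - 2602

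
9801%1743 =1086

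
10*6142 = 61420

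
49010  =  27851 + 21159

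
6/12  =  1/2 = 0.50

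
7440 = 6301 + 1139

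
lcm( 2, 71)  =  142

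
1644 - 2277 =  - 633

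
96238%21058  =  12006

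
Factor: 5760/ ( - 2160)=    - 8/3 = - 2^3*3^(-1) 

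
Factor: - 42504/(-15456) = 11/4 = 2^( - 2)*11^1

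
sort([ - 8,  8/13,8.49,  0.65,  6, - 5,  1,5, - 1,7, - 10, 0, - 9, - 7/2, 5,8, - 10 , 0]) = [ - 10, - 10 ,-9, - 8, - 5, - 7/2 ,-1, 0,0,  8/13,0.65, 1, 5,  5,6, 7,8,8.49]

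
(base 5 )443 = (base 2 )1111011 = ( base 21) 5I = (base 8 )173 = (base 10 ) 123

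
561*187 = 104907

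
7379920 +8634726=16014646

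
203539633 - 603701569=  - 400161936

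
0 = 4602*0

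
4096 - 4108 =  - 12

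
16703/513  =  16703/513 = 32.56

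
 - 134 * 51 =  - 6834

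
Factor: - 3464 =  - 2^3  *433^1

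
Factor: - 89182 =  - 2^1*17^1*43^1*61^1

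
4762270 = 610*7807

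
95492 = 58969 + 36523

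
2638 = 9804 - 7166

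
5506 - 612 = 4894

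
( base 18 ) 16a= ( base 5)3232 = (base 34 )D0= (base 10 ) 442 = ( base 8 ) 672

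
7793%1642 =1225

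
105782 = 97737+8045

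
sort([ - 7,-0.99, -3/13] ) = [ - 7, - 0.99 , - 3/13 ] 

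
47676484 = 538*88618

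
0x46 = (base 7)130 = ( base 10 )70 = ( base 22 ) 34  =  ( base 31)28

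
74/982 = 37/491 =0.08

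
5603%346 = 67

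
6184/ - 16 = - 387  +  1/2 = -386.50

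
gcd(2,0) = 2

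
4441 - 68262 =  - 63821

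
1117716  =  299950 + 817766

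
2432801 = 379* 6419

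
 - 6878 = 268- 7146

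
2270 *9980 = 22654600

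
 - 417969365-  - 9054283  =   - 408915082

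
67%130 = 67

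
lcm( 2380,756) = 64260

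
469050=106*4425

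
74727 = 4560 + 70167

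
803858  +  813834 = 1617692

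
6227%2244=1739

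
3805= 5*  761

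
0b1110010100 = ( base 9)1227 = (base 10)916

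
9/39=3/13 =0.23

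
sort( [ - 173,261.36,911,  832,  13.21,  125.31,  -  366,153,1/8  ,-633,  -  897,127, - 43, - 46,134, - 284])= [  -  897, -633,- 366, - 284, - 173, - 46, - 43, 1/8, 13.21,125.31,  127 , 134,153 , 261.36, 832 , 911 ] 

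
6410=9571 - 3161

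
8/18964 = 2/4741=0.00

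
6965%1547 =777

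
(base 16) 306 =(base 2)1100000110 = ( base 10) 774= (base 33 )NF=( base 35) m4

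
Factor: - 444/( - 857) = 2^2*3^1*37^1*857^( - 1) 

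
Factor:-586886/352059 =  - 2^1 * 3^( - 1 )*71^1*4133^1  *  117353^( - 1) 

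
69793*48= 3350064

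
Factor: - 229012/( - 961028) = 7^1 * 8179^1*240257^( - 1) = 57253/240257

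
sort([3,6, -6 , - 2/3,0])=[ - 6, - 2/3,0,3,6]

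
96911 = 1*96911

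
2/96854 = 1/48427 = 0.00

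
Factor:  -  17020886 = -2^1*8510443^1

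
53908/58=929 + 13/29 =929.45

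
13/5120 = 13/5120 = 0.00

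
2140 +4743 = 6883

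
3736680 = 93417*40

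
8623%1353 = 505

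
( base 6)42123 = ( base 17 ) 12A6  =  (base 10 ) 5667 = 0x1623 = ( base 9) 7686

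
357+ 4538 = 4895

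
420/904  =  105/226 =0.46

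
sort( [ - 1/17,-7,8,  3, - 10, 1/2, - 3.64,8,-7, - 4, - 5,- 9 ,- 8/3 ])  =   [ - 10, - 9, - 7, -7, - 5, - 4  , - 3.64, - 8/3,- 1/17,1/2,3, 8 , 8 ]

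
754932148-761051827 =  - 6119679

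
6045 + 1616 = 7661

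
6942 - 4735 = 2207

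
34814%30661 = 4153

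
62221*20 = 1244420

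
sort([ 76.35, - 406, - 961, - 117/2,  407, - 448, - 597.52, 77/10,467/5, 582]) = [  -  961,- 597.52 , - 448, - 406, - 117/2,77/10, 76.35,467/5 , 407,582 ]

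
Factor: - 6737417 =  - 6737417^1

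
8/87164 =2/21791 =0.00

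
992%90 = 2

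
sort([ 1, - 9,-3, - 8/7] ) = [ - 9, - 3, - 8/7, 1 ] 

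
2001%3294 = 2001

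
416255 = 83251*5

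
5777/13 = 444 + 5/13  =  444.38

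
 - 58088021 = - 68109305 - -10021284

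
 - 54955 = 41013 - 95968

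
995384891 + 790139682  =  1785524573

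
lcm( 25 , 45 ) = 225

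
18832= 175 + 18657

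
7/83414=7/83414 = 0.00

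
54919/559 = 98 + 137/559 = 98.25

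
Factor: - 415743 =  - 3^1*138581^1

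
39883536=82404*484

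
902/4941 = 902/4941 = 0.18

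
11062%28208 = 11062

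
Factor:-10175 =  - 5^2 * 11^1*37^1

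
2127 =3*709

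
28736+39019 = 67755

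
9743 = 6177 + 3566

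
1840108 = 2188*841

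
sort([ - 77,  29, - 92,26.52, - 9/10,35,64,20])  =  [ - 92,-77, - 9/10,20, 26.52, 29,35,64 ]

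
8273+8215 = 16488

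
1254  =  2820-1566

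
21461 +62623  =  84084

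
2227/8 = 278 +3/8 = 278.38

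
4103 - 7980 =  - 3877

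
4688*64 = 300032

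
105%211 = 105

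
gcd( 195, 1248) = 39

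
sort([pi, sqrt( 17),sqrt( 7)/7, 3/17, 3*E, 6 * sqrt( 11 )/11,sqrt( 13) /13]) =[3/17, sqrt(13)/13, sqrt( 7 )/7,6 * sqrt ( 11)/11,pi,sqrt(17), 3 * E ] 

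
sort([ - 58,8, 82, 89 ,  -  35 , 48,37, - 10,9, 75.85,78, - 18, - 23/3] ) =[ - 58,- 35, - 18, - 10, - 23/3,8 , 9 , 37,48,75.85,78, 82 , 89] 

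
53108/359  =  53108/359 = 147.93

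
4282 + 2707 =6989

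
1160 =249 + 911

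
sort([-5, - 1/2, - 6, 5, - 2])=[ - 6, -5,-2, - 1/2 , 5]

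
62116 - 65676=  - 3560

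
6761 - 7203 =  - 442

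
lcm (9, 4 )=36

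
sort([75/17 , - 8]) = [ - 8 , 75/17]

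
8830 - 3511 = 5319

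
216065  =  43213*5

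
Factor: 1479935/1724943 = 3^(- 1 ) * 5^1*11^( - 1 )*17^1* 23^1 * 167^(- 1)*313^( - 1)*757^1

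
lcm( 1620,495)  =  17820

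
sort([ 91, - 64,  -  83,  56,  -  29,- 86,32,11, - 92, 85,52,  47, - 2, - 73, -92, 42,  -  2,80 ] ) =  [ - 92,- 92,-86,  -  83, - 73, - 64, - 29, - 2,  -  2,11,32,  42 , 47,52,56,80,85, 91]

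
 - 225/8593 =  - 1 + 8368/8593 = - 0.03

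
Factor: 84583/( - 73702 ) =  -2^( - 1) * 41^1*43^(  -  1)*857^( -1 )*2063^1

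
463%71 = 37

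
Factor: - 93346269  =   - 3^1* 17^1*1830319^1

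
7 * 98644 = 690508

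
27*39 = 1053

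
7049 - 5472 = 1577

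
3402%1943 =1459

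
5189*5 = 25945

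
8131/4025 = 8131/4025 = 2.02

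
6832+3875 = 10707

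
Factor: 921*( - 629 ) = -3^1*17^1*37^1*307^1 =-  579309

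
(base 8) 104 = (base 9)75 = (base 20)38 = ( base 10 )68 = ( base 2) 1000100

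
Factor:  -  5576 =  - 2^3*17^1 * 41^1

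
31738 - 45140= - 13402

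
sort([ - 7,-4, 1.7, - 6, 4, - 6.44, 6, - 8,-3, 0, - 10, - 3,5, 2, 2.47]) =[ - 10, - 8, - 7, - 6.44, - 6, - 4, - 3,-3,0, 1.7, 2,2.47, 4, 5,6]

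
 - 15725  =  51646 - 67371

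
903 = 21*43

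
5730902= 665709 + 5065193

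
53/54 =53/54 = 0.98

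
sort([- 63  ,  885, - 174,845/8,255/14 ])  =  [ - 174,-63, 255/14, 845/8,885] 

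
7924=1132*7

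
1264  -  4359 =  - 3095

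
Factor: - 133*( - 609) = 80997 = 3^1 * 7^2*19^1 * 29^1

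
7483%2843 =1797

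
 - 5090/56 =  -2545/28 = - 90.89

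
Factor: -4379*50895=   -  3^3*5^1  *13^1*29^2*151^1 = -222869205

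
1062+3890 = 4952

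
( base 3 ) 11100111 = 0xc64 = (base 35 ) 2KM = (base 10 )3172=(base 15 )E17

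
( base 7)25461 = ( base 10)6756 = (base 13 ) 30c9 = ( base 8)15144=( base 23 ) chh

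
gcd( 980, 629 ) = 1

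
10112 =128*79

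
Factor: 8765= 5^1*1753^1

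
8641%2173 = 2122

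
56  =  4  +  52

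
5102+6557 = 11659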